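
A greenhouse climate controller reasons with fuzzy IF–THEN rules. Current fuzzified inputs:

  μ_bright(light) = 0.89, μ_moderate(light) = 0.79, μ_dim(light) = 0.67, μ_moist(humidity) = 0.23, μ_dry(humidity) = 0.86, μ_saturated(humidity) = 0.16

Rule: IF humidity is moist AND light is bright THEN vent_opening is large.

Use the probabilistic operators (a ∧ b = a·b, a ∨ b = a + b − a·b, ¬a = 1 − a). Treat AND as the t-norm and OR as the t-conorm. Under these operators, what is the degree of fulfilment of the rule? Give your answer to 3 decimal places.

firing strength: moist=0.23, bright=0.89; AND[a·b] → w = 0.2047

0.205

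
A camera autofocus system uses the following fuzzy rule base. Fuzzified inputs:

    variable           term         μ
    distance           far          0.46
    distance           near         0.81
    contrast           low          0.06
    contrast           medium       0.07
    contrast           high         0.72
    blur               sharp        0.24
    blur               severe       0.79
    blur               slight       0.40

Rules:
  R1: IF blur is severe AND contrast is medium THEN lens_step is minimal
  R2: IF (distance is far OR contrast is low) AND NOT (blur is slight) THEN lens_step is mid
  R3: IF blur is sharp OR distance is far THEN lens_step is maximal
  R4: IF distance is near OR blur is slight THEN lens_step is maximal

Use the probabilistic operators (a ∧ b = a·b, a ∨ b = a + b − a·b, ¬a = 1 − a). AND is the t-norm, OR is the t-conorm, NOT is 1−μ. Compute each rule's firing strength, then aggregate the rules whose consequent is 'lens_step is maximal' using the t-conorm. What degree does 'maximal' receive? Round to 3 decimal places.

0.953

R1: severe=0.79, medium=0.07; AND[a·b] → w = 0.0553
R2: (far=0.46 OR low=0.06) = 0.4924; AND[a·b] with ¬slight=1−0.40=0.60 → w = 0.2954
R3: sharp=0.24, far=0.46; OR[a + b − a·b] → w = 0.5896
R4: near=0.81, slight=0.40; OR[a + b − a·b] → w = 0.8860
Rules with consequent 'maximal': {R3, R4} → strengths 0.5896, 0.8860
Aggregate via t-conorm [a + b − a·b]: 0.9532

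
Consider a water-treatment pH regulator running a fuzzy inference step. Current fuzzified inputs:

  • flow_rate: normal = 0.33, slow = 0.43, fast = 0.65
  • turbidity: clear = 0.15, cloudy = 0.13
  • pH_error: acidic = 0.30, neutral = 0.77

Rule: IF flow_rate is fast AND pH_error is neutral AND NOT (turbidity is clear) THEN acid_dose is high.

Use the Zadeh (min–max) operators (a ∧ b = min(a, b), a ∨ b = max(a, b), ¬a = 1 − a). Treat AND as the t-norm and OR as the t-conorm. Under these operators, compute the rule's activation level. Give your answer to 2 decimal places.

firing strength: fast=0.65, neutral=0.77, ¬clear=1−0.15=0.85; AND[min(a, b)] → w = 0.65

0.65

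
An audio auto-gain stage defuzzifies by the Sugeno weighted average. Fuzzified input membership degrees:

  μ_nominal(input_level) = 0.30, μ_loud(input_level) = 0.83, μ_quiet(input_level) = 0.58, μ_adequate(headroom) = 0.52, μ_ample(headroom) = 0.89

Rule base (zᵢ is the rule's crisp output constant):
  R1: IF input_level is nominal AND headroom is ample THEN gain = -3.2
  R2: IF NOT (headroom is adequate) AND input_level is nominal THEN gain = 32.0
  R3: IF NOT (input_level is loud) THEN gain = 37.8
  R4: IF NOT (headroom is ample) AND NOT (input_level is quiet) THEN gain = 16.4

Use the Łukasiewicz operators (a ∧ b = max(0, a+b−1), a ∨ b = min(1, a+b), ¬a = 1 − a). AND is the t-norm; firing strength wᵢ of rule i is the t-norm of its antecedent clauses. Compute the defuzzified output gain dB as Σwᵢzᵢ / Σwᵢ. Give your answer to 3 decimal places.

R1 (z=-3.2): nominal=0.30, ample=0.89; AND[max(0, a+b−1)] → w = 0.19
R2 (z=32.0): ¬adequate=1−0.52=0.48, nominal=0.30; AND[max(0, a+b−1)] → w = 0.00
R3 (z=37.8): ¬loud=1−0.83=0.17 → w = 0.17
R4 (z=16.4): ¬ample=1−0.89=0.11, ¬quiet=1−0.58=0.42; AND[max(0, a+b−1)] → w = 0.00
Weighted average = (0.19·-3.2 + 0.00·32.0 + 0.17·37.8 + 0.00·16.4) / (0.19 + 0.00 + 0.17 + 0.00)
  = 5.8180 / 0.3600 = 16.161

16.161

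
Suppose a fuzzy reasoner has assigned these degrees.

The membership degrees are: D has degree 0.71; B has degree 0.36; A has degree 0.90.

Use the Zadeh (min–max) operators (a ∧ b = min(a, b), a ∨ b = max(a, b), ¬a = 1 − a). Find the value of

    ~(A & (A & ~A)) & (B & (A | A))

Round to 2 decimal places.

0.36

~A = 1 − 0.90 = 0.10
A & ~A = min(a, b) on (0.90, 0.10) = 0.10
A & (A & ~A) = min(a, b) on (0.90, 0.10) = 0.10
~(A & (A & ~A)) = 1 − 0.10 = 0.90
A | A = max(a, b) on (0.90, 0.90) = 0.90
B & (A | A) = min(a, b) on (0.36, 0.90) = 0.36
~(A & (A & ~A)) & (B & (A | A)) = min(a, b) on (0.90, 0.36) = 0.36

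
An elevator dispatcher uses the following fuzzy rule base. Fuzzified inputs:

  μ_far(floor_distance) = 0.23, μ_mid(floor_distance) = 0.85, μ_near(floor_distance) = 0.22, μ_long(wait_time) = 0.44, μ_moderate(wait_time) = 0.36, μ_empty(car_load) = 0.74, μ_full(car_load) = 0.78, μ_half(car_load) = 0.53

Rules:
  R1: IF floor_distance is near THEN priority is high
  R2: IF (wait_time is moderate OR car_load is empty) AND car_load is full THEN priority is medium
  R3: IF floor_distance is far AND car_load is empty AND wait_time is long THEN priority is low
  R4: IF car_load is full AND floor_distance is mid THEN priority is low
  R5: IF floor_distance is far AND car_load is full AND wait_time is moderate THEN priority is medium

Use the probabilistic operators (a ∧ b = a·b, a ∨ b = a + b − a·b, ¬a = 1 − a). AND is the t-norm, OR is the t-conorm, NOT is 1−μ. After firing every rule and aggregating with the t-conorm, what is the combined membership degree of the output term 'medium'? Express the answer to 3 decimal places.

R1: near=0.22 → w = 0.2200
R2: (moderate=0.36 OR empty=0.74) = 0.8336; AND[a·b] with full=0.78 → w = 0.6502
R3: far=0.23, empty=0.74, long=0.44; AND[a·b] → w = 0.0749
R4: full=0.78, mid=0.85; AND[a·b] → w = 0.6630
R5: far=0.23, full=0.78, moderate=0.36; AND[a·b] → w = 0.0646
Rules with consequent 'medium': {R2, R5} → strengths 0.6502, 0.0646
Aggregate via t-conorm [a + b − a·b]: 0.6728

0.673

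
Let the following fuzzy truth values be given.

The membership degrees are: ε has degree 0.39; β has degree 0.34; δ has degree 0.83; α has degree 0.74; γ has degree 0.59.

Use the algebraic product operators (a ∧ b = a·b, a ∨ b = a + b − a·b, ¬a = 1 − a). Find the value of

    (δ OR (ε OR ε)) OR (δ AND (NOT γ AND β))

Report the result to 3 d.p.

0.944

ε OR ε = a + b − a·b on (0.3900, 0.3900) = 0.6279
δ OR (ε OR ε) = a + b − a·b on (0.8300, 0.6279) = 0.9367
NOT γ = 1 − 0.5900 = 0.4100
NOT γ AND β = a·b on (0.4100, 0.3400) = 0.1394
δ AND (NOT γ AND β) = a·b on (0.8300, 0.1394) = 0.1157
(δ OR (ε OR ε)) OR (δ AND (NOT γ AND β)) = a + b − a·b on (0.9367, 0.1157) = 0.9441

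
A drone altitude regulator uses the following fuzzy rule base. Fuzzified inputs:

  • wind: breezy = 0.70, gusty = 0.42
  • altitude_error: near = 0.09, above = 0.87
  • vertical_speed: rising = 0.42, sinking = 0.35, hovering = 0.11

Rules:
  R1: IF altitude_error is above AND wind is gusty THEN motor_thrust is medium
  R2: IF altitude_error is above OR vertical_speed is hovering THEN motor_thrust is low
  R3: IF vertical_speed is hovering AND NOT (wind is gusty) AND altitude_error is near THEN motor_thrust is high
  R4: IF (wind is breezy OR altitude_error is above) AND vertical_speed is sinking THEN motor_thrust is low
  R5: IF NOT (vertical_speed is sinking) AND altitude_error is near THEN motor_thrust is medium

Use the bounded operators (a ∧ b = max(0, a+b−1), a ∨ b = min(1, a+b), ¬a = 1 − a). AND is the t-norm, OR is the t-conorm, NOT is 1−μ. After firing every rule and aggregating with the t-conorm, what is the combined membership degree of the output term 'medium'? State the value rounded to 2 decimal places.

R1: above=0.87, gusty=0.42; AND[max(0, a+b−1)] → w = 0.29
R2: above=0.87, hovering=0.11; OR[min(1, a+b)] → w = 0.98
R3: hovering=0.11, ¬gusty=1−0.42=0.58, near=0.09; AND[max(0, a+b−1)] → w = 0.00
R4: (breezy=0.70 OR above=0.87) = 1.00; AND[max(0, a+b−1)] with sinking=0.35 → w = 0.35
R5: ¬sinking=1−0.35=0.65, near=0.09; AND[max(0, a+b−1)] → w = 0.00
Rules with consequent 'medium': {R1, R5} → strengths 0.29, 0.00
Aggregate via t-conorm [min(1, a+b)]: 0.29

0.29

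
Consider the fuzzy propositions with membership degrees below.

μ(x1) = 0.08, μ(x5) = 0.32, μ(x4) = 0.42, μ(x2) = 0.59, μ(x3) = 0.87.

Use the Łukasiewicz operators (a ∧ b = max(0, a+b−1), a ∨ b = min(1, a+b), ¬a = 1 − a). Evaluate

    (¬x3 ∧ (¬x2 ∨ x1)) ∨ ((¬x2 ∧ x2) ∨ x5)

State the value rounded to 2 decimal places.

0.32

¬x3 = 1 − 0.87 = 0.13
¬x2 = 1 − 0.59 = 0.41
¬x2 ∨ x1 = min(1, a+b) on (0.41, 0.08) = 0.49
¬x3 ∧ (¬x2 ∨ x1) = max(0, a+b−1) on (0.13, 0.49) = 0.00
¬x2 = 1 − 0.59 = 0.41
¬x2 ∧ x2 = max(0, a+b−1) on (0.41, 0.59) = 0.00
(¬x2 ∧ x2) ∨ x5 = min(1, a+b) on (0.00, 0.32) = 0.32
(¬x3 ∧ (¬x2 ∨ x1)) ∨ ((¬x2 ∧ x2) ∨ x5) = min(1, a+b) on (0.00, 0.32) = 0.32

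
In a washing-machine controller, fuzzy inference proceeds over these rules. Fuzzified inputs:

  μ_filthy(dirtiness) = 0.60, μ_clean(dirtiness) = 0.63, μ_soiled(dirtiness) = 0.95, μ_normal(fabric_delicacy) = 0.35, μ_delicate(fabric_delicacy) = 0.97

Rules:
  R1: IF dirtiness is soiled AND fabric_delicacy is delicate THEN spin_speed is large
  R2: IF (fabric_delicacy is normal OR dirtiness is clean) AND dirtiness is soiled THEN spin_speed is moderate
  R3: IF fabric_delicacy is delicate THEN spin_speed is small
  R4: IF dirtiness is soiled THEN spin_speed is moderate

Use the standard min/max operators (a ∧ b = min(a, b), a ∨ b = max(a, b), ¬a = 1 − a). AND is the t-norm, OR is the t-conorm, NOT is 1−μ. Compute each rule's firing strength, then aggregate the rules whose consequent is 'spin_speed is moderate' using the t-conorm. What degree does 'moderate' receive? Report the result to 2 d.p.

0.95

R1: soiled=0.95, delicate=0.97; AND[min(a, b)] → w = 0.95
R2: (normal=0.35 OR clean=0.63) = 0.63; AND[min(a, b)] with soiled=0.95 → w = 0.63
R3: delicate=0.97 → w = 0.97
R4: soiled=0.95 → w = 0.95
Rules with consequent 'moderate': {R2, R4} → strengths 0.63, 0.95
Aggregate via t-conorm [max(a, b)]: 0.95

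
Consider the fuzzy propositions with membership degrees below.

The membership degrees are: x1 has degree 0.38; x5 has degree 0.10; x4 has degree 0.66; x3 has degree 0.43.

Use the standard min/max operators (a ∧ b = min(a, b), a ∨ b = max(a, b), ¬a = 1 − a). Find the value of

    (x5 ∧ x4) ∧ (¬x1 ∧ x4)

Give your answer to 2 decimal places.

x5 ∧ x4 = min(a, b) on (0.10, 0.66) = 0.10
¬x1 = 1 − 0.38 = 0.62
¬x1 ∧ x4 = min(a, b) on (0.62, 0.66) = 0.62
(x5 ∧ x4) ∧ (¬x1 ∧ x4) = min(a, b) on (0.10, 0.62) = 0.10

0.10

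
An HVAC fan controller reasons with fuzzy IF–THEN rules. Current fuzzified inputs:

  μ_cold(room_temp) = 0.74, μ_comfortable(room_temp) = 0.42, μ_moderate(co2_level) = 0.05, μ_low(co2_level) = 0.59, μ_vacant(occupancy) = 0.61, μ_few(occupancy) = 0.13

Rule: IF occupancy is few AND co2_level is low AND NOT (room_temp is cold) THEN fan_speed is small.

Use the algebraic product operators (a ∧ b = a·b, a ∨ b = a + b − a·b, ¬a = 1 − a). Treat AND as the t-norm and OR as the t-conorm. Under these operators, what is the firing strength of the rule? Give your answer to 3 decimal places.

firing strength: few=0.13, low=0.59, ¬cold=1−0.74=0.26; AND[a·b] → w = 0.0199

0.020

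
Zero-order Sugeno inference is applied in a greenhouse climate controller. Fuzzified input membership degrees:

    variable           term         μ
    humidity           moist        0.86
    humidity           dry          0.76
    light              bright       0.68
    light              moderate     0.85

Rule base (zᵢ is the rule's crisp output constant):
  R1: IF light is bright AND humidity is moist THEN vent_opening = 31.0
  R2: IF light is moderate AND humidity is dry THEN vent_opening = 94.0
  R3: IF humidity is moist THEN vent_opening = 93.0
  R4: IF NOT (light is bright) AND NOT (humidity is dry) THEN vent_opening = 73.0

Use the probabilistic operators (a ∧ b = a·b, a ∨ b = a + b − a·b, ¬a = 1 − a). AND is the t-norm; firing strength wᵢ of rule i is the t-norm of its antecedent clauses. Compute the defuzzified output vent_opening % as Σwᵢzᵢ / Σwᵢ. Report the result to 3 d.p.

R1 (z=31.0): bright=0.68, moist=0.86; AND[a·b] → w = 0.5848
R2 (z=94.0): moderate=0.85, dry=0.76; AND[a·b] → w = 0.6460
R3 (z=93.0): moist=0.86 → w = 0.8600
R4 (z=73.0): ¬bright=1−0.68=0.32, ¬dry=1−0.76=0.24; AND[a·b] → w = 0.0768
Weighted average = (0.5848·31.0 + 0.6460·94.0 + 0.8600·93.0 + 0.0768·73.0) / (0.5848 + 0.6460 + 0.8600 + 0.0768)
  = 164.4392 / 2.1676 = 75.862

75.862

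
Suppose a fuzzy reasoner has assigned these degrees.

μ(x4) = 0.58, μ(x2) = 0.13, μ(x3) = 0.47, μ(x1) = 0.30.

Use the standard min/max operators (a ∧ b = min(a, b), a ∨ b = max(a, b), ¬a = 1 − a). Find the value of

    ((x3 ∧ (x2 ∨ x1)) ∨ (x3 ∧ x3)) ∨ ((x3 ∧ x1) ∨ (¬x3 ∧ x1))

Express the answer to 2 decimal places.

x2 ∨ x1 = max(a, b) on (0.13, 0.30) = 0.30
x3 ∧ (x2 ∨ x1) = min(a, b) on (0.47, 0.30) = 0.30
x3 ∧ x3 = min(a, b) on (0.47, 0.47) = 0.47
(x3 ∧ (x2 ∨ x1)) ∨ (x3 ∧ x3) = max(a, b) on (0.30, 0.47) = 0.47
x3 ∧ x1 = min(a, b) on (0.47, 0.30) = 0.30
¬x3 = 1 − 0.47 = 0.53
¬x3 ∧ x1 = min(a, b) on (0.53, 0.30) = 0.30
(x3 ∧ x1) ∨ (¬x3 ∧ x1) = max(a, b) on (0.30, 0.30) = 0.30
((x3 ∧ (x2 ∨ x1)) ∨ (x3 ∧ x3)) ∨ ((x3 ∧ x1) ∨ (¬x3 ∧ x1)) = max(a, b) on (0.47, 0.30) = 0.47

0.47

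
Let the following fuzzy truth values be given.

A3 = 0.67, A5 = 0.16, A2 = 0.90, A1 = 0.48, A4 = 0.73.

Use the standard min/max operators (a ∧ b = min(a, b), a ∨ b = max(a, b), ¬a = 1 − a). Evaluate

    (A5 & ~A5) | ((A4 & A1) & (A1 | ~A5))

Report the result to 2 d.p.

0.48

~A5 = 1 − 0.16 = 0.84
A5 & ~A5 = min(a, b) on (0.16, 0.84) = 0.16
A4 & A1 = min(a, b) on (0.73, 0.48) = 0.48
~A5 = 1 − 0.16 = 0.84
A1 | ~A5 = max(a, b) on (0.48, 0.84) = 0.84
(A4 & A1) & (A1 | ~A5) = min(a, b) on (0.48, 0.84) = 0.48
(A5 & ~A5) | ((A4 & A1) & (A1 | ~A5)) = max(a, b) on (0.16, 0.48) = 0.48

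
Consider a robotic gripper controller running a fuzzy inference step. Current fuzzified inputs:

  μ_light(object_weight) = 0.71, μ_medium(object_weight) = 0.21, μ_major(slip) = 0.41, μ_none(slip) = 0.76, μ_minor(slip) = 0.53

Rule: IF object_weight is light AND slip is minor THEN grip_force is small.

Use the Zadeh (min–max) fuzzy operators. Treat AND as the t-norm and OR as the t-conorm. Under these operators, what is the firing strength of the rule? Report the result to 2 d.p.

0.53

firing strength: light=0.71, minor=0.53; AND[min(a, b)] → w = 0.53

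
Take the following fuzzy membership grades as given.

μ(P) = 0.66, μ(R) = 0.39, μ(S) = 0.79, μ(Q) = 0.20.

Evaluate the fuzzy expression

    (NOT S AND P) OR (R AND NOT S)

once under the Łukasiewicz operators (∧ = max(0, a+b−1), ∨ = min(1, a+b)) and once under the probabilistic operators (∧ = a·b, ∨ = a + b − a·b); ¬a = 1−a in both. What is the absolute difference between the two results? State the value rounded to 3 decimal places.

0.209

Under Łukasiewicz:
  NOT S = 1 − 0.79 = 0.21
  NOT S AND P = max(0, a+b−1) on (0.21, 0.66) = 0.00
  NOT S = 1 − 0.79 = 0.21
  R AND NOT S = max(0, a+b−1) on (0.39, 0.21) = 0.00
  (NOT S AND P) OR (R AND NOT S) = min(1, a+b) on (0.00, 0.00) = 0.00
  → value = 0.0000
Under probabilistic:
  NOT S = 1 − 0.7900 = 0.2100
  NOT S AND P = a·b on (0.2100, 0.6600) = 0.1386
  NOT S = 1 − 0.7900 = 0.2100
  R AND NOT S = a·b on (0.3900, 0.2100) = 0.0819
  (NOT S AND P) OR (R AND NOT S) = a + b − a·b on (0.1386, 0.0819) = 0.2091
  → value = 0.2091
|0.0000 − 0.2091| = 0.209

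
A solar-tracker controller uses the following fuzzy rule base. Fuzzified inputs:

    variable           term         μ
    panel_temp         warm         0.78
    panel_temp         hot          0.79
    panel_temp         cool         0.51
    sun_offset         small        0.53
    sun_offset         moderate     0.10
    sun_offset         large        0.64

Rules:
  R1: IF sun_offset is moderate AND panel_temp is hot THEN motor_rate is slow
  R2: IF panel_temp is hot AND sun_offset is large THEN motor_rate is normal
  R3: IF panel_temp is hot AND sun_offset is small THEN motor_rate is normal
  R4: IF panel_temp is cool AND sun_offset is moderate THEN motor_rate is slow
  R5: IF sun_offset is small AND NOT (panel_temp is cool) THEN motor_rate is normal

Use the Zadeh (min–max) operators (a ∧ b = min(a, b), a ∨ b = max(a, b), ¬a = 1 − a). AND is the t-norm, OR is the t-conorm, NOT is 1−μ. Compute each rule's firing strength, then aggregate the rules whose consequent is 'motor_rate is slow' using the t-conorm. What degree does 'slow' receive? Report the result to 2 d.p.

0.10

R1: moderate=0.10, hot=0.79; AND[min(a, b)] → w = 0.10
R2: hot=0.79, large=0.64; AND[min(a, b)] → w = 0.64
R3: hot=0.79, small=0.53; AND[min(a, b)] → w = 0.53
R4: cool=0.51, moderate=0.10; AND[min(a, b)] → w = 0.10
R5: small=0.53, ¬cool=1−0.51=0.49; AND[min(a, b)] → w = 0.49
Rules with consequent 'slow': {R1, R4} → strengths 0.10, 0.10
Aggregate via t-conorm [max(a, b)]: 0.10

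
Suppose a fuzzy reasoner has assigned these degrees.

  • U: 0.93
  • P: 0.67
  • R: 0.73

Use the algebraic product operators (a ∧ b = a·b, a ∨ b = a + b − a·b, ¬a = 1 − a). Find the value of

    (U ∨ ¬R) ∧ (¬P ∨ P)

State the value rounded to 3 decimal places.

0.739

¬R = 1 − 0.7300 = 0.2700
U ∨ ¬R = a + b − a·b on (0.9300, 0.2700) = 0.9489
¬P = 1 − 0.6700 = 0.3300
¬P ∨ P = a + b − a·b on (0.3300, 0.6700) = 0.7789
(U ∨ ¬R) ∧ (¬P ∨ P) = a·b on (0.9489, 0.7789) = 0.7391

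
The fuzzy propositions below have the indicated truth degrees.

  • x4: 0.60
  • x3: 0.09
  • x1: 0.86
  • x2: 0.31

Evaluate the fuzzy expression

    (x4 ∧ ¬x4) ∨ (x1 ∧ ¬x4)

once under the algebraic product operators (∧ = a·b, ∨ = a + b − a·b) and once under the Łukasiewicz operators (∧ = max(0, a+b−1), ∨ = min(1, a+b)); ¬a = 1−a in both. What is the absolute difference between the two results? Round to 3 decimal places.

0.241

Under algebraic product:
  ¬x4 = 1 − 0.6000 = 0.4000
  x4 ∧ ¬x4 = a·b on (0.6000, 0.4000) = 0.2400
  ¬x4 = 1 − 0.6000 = 0.4000
  x1 ∧ ¬x4 = a·b on (0.8600, 0.4000) = 0.3440
  (x4 ∧ ¬x4) ∨ (x1 ∧ ¬x4) = a + b − a·b on (0.2400, 0.3440) = 0.5014
  → value = 0.5014
Under Łukasiewicz:
  ¬x4 = 1 − 0.60 = 0.40
  x4 ∧ ¬x4 = max(0, a+b−1) on (0.60, 0.40) = 0.00
  ¬x4 = 1 − 0.60 = 0.40
  x1 ∧ ¬x4 = max(0, a+b−1) on (0.86, 0.40) = 0.26
  (x4 ∧ ¬x4) ∨ (x1 ∧ ¬x4) = min(1, a+b) on (0.00, 0.26) = 0.26
  → value = 0.2600
|0.5014 − 0.2600| = 0.241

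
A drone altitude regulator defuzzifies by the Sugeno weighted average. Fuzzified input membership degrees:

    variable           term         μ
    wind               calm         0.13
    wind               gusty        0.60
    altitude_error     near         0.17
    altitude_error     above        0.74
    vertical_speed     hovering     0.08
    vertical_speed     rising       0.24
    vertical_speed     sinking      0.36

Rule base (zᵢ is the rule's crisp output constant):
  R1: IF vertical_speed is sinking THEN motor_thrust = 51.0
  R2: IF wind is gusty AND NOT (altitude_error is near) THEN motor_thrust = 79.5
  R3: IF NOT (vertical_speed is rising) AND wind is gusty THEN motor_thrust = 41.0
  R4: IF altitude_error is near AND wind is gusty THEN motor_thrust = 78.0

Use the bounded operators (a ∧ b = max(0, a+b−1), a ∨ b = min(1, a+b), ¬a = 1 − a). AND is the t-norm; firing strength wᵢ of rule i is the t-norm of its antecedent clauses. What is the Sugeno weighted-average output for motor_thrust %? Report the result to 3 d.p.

58.526

R1 (z=51.0): sinking=0.36 → w = 0.36
R2 (z=79.5): gusty=0.60, ¬near=1−0.17=0.83; AND[max(0, a+b−1)] → w = 0.43
R3 (z=41.0): ¬rising=1−0.24=0.76, gusty=0.60; AND[max(0, a+b−1)] → w = 0.36
R4 (z=78.0): near=0.17, gusty=0.60; AND[max(0, a+b−1)] → w = 0.00
Weighted average = (0.36·51.0 + 0.43·79.5 + 0.36·41.0 + 0.00·78.0) / (0.36 + 0.43 + 0.36 + 0.00)
  = 67.3050 / 1.1500 = 58.526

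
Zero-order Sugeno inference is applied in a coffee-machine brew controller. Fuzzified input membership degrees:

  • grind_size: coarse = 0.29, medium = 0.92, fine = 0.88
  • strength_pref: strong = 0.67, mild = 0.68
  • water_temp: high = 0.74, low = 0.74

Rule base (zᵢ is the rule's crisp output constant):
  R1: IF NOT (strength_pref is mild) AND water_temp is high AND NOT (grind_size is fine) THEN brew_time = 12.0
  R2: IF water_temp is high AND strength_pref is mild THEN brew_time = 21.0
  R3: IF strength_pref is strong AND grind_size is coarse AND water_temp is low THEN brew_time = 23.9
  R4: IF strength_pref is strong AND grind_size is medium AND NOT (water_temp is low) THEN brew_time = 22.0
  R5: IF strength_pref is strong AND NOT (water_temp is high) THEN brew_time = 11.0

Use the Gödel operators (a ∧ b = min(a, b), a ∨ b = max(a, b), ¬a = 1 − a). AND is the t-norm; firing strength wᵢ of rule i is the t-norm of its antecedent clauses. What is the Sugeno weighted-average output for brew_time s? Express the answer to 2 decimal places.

R1 (z=12.0): ¬mild=1−0.68=0.32, high=0.74, ¬fine=1−0.88=0.12; AND[min(a, b)] → w = 0.12
R2 (z=21.0): high=0.74, mild=0.68; AND[min(a, b)] → w = 0.68
R3 (z=23.9): strong=0.67, coarse=0.29, low=0.74; AND[min(a, b)] → w = 0.29
R4 (z=22.0): strong=0.67, medium=0.92, ¬low=1−0.74=0.26; AND[min(a, b)] → w = 0.26
R5 (z=11.0): strong=0.67, ¬high=1−0.74=0.26; AND[min(a, b)] → w = 0.26
Weighted average = (0.12·12.0 + 0.68·21.0 + 0.29·23.9 + 0.26·22.0 + 0.26·11.0) / (0.12 + 0.68 + 0.29 + 0.26 + 0.26)
  = 31.2310 / 1.6100 = 19.40

19.40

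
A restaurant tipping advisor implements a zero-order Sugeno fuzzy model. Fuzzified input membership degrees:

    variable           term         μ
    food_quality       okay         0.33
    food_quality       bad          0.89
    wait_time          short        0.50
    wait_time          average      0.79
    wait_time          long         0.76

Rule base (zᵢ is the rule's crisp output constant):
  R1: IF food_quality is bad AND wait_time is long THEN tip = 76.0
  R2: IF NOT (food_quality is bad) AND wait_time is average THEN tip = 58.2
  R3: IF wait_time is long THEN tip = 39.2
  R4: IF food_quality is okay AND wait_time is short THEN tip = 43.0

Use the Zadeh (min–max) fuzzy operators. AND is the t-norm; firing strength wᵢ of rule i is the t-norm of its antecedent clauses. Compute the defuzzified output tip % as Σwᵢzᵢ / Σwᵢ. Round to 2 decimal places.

R1 (z=76.0): bad=0.89, long=0.76; AND[min(a, b)] → w = 0.76
R2 (z=58.2): ¬bad=1−0.89=0.11, average=0.79; AND[min(a, b)] → w = 0.11
R3 (z=39.2): long=0.76 → w = 0.76
R4 (z=43.0): okay=0.33, short=0.50; AND[min(a, b)] → w = 0.33
Weighted average = (0.76·76.0 + 0.11·58.2 + 0.76·39.2 + 0.33·43.0) / (0.76 + 0.11 + 0.76 + 0.33)
  = 108.1440 / 1.9600 = 55.18

55.18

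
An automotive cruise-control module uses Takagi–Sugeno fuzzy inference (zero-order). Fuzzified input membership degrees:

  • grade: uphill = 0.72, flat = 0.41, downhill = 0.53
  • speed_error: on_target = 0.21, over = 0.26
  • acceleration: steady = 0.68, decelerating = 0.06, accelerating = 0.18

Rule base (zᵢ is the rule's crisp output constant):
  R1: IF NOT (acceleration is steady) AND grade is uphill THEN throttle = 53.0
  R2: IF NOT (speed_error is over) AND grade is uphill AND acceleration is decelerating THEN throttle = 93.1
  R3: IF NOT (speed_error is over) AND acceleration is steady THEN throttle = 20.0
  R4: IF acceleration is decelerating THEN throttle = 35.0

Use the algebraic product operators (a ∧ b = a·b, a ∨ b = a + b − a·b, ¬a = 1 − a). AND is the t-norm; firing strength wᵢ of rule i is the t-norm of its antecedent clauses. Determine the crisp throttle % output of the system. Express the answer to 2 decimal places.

R1 (z=53.0): ¬steady=1−0.68=0.32, uphill=0.72; AND[a·b] → w = 0.2304
R2 (z=93.1): ¬over=1−0.26=0.74, uphill=0.72, decelerating=0.06; AND[a·b] → w = 0.0320
R3 (z=20.0): ¬over=1−0.26=0.74, steady=0.68; AND[a·b] → w = 0.5032
R4 (z=35.0): decelerating=0.06 → w = 0.0600
Weighted average = (0.2304·53.0 + 0.0320·93.1 + 0.5032·20.0 + 0.0600·35.0) / (0.2304 + 0.0320 + 0.5032 + 0.0600)
  = 27.3514 / 0.8256 = 33.13

33.13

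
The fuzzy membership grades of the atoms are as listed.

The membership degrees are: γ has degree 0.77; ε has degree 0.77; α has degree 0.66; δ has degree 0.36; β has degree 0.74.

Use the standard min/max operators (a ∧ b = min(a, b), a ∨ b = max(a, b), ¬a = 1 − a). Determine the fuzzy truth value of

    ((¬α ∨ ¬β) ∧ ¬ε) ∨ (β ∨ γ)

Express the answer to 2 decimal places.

¬α = 1 − 0.66 = 0.34
¬β = 1 − 0.74 = 0.26
¬α ∨ ¬β = max(a, b) on (0.34, 0.26) = 0.34
¬ε = 1 − 0.77 = 0.23
(¬α ∨ ¬β) ∧ ¬ε = min(a, b) on (0.34, 0.23) = 0.23
β ∨ γ = max(a, b) on (0.74, 0.77) = 0.77
((¬α ∨ ¬β) ∧ ¬ε) ∨ (β ∨ γ) = max(a, b) on (0.23, 0.77) = 0.77

0.77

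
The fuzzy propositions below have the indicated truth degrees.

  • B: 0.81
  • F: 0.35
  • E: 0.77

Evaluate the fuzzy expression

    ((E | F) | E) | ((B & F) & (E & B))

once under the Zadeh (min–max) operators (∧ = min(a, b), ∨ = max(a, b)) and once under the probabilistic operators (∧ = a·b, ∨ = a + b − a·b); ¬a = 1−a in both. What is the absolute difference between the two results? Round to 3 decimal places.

0.202

Under Zadeh (min–max):
  E | F = max(a, b) on (0.77, 0.35) = 0.77
  (E | F) | E = max(a, b) on (0.77, 0.77) = 0.77
  B & F = min(a, b) on (0.81, 0.35) = 0.35
  E & B = min(a, b) on (0.77, 0.81) = 0.77
  (B & F) & (E & B) = min(a, b) on (0.35, 0.77) = 0.35
  ((E | F) | E) | ((B & F) & (E & B)) = max(a, b) on (0.77, 0.35) = 0.77
  → value = 0.7700
Under probabilistic:
  E | F = a + b − a·b on (0.7700, 0.3500) = 0.8505
  (E | F) | E = a + b − a·b on (0.8505, 0.7700) = 0.9656
  B & F = a·b on (0.8100, 0.3500) = 0.2835
  E & B = a·b on (0.7700, 0.8100) = 0.6237
  (B & F) & (E & B) = a·b on (0.2835, 0.6237) = 0.1768
  ((E | F) | E) | ((B & F) & (E & B)) = a + b − a·b on (0.9656, 0.1768) = 0.9717
  → value = 0.9717
|0.7700 − 0.9717| = 0.202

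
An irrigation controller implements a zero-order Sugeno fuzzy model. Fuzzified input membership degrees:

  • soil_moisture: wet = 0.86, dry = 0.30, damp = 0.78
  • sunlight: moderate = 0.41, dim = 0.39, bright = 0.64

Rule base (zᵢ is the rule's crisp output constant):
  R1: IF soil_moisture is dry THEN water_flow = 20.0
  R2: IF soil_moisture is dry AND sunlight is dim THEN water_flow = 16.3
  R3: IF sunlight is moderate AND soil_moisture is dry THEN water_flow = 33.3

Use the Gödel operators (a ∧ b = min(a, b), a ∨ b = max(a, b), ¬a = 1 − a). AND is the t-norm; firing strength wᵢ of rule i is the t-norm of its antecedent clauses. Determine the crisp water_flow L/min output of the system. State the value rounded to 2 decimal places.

R1 (z=20.0): dry=0.30 → w = 0.30
R2 (z=16.3): dry=0.30, dim=0.39; AND[min(a, b)] → w = 0.30
R3 (z=33.3): moderate=0.41, dry=0.30; AND[min(a, b)] → w = 0.30
Weighted average = (0.30·20.0 + 0.30·16.3 + 0.30·33.3) / (0.30 + 0.30 + 0.30)
  = 20.8800 / 0.9000 = 23.20

23.20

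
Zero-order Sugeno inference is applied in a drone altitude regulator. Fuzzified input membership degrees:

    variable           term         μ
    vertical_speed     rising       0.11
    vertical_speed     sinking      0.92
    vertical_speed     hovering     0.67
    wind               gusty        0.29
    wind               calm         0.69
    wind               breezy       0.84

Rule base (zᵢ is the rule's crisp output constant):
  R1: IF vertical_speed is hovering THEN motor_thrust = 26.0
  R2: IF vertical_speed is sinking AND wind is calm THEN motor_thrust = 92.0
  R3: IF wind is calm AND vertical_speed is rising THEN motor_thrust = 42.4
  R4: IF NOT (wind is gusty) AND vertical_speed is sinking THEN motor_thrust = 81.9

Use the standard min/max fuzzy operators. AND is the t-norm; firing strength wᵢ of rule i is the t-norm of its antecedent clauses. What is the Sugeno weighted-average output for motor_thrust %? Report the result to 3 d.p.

65.923

R1 (z=26.0): hovering=0.67 → w = 0.67
R2 (z=92.0): sinking=0.92, calm=0.69; AND[min(a, b)] → w = 0.69
R3 (z=42.4): calm=0.69, rising=0.11; AND[min(a, b)] → w = 0.11
R4 (z=81.9): ¬gusty=1−0.29=0.71, sinking=0.92; AND[min(a, b)] → w = 0.71
Weighted average = (0.67·26.0 + 0.69·92.0 + 0.11·42.4 + 0.71·81.9) / (0.67 + 0.69 + 0.11 + 0.71)
  = 143.7130 / 2.1800 = 65.923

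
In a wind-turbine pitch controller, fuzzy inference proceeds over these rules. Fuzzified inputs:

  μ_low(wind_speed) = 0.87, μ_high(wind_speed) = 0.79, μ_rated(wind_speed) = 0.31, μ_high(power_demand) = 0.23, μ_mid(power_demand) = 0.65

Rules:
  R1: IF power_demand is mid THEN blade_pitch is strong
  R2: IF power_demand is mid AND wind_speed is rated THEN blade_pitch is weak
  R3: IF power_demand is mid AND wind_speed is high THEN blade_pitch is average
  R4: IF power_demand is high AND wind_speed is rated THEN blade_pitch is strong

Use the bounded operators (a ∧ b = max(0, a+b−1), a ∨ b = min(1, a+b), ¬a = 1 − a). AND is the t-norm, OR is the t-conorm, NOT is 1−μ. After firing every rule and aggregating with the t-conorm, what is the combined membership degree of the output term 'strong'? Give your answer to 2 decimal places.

0.65

R1: mid=0.65 → w = 0.65
R2: mid=0.65, rated=0.31; AND[max(0, a+b−1)] → w = 0.00
R3: mid=0.65, high=0.79; AND[max(0, a+b−1)] → w = 0.44
R4: high=0.23, rated=0.31; AND[max(0, a+b−1)] → w = 0.00
Rules with consequent 'strong': {R1, R4} → strengths 0.65, 0.00
Aggregate via t-conorm [min(1, a+b)]: 0.65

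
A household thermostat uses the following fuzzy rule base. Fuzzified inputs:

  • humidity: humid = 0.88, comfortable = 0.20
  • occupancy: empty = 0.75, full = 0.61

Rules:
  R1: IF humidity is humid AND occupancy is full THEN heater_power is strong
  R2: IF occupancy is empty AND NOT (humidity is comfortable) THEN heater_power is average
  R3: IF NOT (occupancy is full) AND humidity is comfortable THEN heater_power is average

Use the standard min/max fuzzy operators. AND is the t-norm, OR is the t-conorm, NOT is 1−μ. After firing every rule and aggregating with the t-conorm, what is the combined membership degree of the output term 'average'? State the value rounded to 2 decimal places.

0.75

R1: humid=0.88, full=0.61; AND[min(a, b)] → w = 0.61
R2: empty=0.75, ¬comfortable=1−0.20=0.80; AND[min(a, b)] → w = 0.75
R3: ¬full=1−0.61=0.39, comfortable=0.20; AND[min(a, b)] → w = 0.20
Rules with consequent 'average': {R2, R3} → strengths 0.75, 0.20
Aggregate via t-conorm [max(a, b)]: 0.75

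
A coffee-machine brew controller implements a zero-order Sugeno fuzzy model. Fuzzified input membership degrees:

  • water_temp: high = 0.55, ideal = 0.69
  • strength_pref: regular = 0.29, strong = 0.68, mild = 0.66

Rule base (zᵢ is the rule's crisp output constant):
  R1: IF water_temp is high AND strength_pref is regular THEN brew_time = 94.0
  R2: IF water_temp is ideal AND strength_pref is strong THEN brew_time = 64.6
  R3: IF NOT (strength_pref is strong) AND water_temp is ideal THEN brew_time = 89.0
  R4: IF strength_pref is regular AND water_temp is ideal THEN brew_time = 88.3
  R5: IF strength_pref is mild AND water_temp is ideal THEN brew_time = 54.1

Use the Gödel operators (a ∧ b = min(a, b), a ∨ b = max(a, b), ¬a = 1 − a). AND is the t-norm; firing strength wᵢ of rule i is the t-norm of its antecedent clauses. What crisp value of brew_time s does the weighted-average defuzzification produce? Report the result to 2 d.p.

R1 (z=94.0): high=0.55, regular=0.29; AND[min(a, b)] → w = 0.29
R2 (z=64.6): ideal=0.69, strong=0.68; AND[min(a, b)] → w = 0.68
R3 (z=89.0): ¬strong=1−0.68=0.32, ideal=0.69; AND[min(a, b)] → w = 0.32
R4 (z=88.3): regular=0.29, ideal=0.69; AND[min(a, b)] → w = 0.29
R5 (z=54.1): mild=0.66, ideal=0.69; AND[min(a, b)] → w = 0.66
Weighted average = (0.29·94.0 + 0.68·64.6 + 0.32·89.0 + 0.29·88.3 + 0.66·54.1) / (0.29 + 0.68 + 0.32 + 0.29 + 0.66)
  = 160.9810 / 2.2400 = 71.87

71.87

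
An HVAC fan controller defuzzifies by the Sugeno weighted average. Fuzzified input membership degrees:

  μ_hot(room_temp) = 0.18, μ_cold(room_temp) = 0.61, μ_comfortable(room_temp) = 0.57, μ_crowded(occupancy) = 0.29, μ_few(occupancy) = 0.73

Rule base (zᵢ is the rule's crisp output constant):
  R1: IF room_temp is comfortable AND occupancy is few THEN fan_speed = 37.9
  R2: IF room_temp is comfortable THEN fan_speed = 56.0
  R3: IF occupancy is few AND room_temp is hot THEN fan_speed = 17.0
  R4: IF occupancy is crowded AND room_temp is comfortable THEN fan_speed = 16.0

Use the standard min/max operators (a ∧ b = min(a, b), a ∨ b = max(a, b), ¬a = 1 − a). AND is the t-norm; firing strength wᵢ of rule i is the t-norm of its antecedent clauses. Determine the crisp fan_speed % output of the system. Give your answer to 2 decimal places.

38.03

R1 (z=37.9): comfortable=0.57, few=0.73; AND[min(a, b)] → w = 0.57
R2 (z=56.0): comfortable=0.57 → w = 0.57
R3 (z=17.0): few=0.73, hot=0.18; AND[min(a, b)] → w = 0.18
R4 (z=16.0): crowded=0.29, comfortable=0.57; AND[min(a, b)] → w = 0.29
Weighted average = (0.57·37.9 + 0.57·56.0 + 0.18·17.0 + 0.29·16.0) / (0.57 + 0.57 + 0.18 + 0.29)
  = 61.2230 / 1.6100 = 38.03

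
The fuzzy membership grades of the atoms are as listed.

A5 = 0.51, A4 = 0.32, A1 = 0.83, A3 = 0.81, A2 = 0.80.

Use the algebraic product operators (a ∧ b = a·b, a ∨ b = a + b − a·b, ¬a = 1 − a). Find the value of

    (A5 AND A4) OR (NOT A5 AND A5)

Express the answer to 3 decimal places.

0.372

A5 AND A4 = a·b on (0.5100, 0.3200) = 0.1632
NOT A5 = 1 − 0.5100 = 0.4900
NOT A5 AND A5 = a·b on (0.4900, 0.5100) = 0.2499
(A5 AND A4) OR (NOT A5 AND A5) = a + b − a·b on (0.1632, 0.2499) = 0.3723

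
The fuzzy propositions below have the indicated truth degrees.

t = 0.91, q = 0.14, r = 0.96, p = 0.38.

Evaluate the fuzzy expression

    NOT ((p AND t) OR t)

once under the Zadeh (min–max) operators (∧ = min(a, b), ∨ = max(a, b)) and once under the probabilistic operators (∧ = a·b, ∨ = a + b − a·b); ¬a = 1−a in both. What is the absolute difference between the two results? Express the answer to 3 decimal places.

Under Zadeh (min–max):
  p AND t = min(a, b) on (0.38, 0.91) = 0.38
  (p AND t) OR t = max(a, b) on (0.38, 0.91) = 0.91
  NOT ((p AND t) OR t) = 1 − 0.91 = 0.09
  → value = 0.0900
Under probabilistic:
  p AND t = a·b on (0.3800, 0.9100) = 0.3458
  (p AND t) OR t = a + b − a·b on (0.3458, 0.9100) = 0.9411
  NOT ((p AND t) OR t) = 1 − 0.9411 = 0.0589
  → value = 0.0589
|0.0900 − 0.0589| = 0.031

0.031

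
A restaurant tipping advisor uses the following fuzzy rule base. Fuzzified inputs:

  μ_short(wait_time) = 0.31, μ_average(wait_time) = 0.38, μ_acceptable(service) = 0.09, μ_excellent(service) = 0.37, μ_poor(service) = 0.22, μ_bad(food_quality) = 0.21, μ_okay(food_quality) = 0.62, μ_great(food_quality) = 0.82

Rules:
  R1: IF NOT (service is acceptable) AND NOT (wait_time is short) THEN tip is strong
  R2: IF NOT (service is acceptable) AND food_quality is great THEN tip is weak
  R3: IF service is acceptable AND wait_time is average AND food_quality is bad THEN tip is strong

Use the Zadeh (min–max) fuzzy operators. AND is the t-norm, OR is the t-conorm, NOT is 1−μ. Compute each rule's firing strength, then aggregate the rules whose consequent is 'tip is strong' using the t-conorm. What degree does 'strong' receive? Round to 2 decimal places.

R1: ¬acceptable=1−0.09=0.91, ¬short=1−0.31=0.69; AND[min(a, b)] → w = 0.69
R2: ¬acceptable=1−0.09=0.91, great=0.82; AND[min(a, b)] → w = 0.82
R3: acceptable=0.09, average=0.38, bad=0.21; AND[min(a, b)] → w = 0.09
Rules with consequent 'strong': {R1, R3} → strengths 0.69, 0.09
Aggregate via t-conorm [max(a, b)]: 0.69

0.69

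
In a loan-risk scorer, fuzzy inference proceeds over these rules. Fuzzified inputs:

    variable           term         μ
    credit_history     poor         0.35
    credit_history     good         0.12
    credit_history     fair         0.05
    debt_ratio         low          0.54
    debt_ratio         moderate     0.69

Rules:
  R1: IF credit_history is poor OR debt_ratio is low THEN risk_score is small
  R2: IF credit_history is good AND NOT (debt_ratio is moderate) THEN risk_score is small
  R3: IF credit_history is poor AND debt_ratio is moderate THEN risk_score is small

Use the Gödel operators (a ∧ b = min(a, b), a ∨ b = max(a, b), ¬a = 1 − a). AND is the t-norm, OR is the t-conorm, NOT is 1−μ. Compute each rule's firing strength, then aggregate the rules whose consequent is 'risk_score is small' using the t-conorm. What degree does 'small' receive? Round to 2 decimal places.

R1: poor=0.35, low=0.54; OR[max(a, b)] → w = 0.54
R2: good=0.12, ¬moderate=1−0.69=0.31; AND[min(a, b)] → w = 0.12
R3: poor=0.35, moderate=0.69; AND[min(a, b)] → w = 0.35
Rules with consequent 'small': {R1, R2, R3} → strengths 0.54, 0.12, 0.35
Aggregate via t-conorm [max(a, b)]: 0.54

0.54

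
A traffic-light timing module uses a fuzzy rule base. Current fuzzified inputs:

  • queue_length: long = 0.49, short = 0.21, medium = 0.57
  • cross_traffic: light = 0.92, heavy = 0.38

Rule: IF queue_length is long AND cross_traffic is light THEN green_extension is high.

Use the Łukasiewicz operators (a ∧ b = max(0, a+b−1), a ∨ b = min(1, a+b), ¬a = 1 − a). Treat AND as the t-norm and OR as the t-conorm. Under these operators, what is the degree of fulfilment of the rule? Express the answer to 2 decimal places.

firing strength: long=0.49, light=0.92; AND[max(0, a+b−1)] → w = 0.41

0.41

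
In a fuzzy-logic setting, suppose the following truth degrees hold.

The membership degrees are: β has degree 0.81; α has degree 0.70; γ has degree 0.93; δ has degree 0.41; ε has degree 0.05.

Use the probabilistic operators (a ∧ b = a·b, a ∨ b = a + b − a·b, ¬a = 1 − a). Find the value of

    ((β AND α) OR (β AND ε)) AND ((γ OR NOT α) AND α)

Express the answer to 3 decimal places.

0.389

β AND α = a·b on (0.8100, 0.7000) = 0.5670
β AND ε = a·b on (0.8100, 0.0500) = 0.0405
(β AND α) OR (β AND ε) = a + b − a·b on (0.5670, 0.0405) = 0.5845
NOT α = 1 − 0.7000 = 0.3000
γ OR NOT α = a + b − a·b on (0.9300, 0.3000) = 0.9510
(γ OR NOT α) AND α = a·b on (0.9510, 0.7000) = 0.6657
((β AND α) OR (β AND ε)) AND ((γ OR NOT α) AND α) = a·b on (0.5845, 0.6657) = 0.3891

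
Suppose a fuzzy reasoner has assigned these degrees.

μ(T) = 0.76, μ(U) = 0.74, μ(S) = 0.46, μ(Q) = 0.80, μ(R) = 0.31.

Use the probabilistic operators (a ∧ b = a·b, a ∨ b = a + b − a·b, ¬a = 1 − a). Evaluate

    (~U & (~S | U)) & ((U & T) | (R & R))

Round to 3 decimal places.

0.138

~U = 1 − 0.7400 = 0.2600
~S = 1 − 0.4600 = 0.5400
~S | U = a + b − a·b on (0.5400, 0.7400) = 0.8804
~U & (~S | U) = a·b on (0.2600, 0.8804) = 0.2289
U & T = a·b on (0.7400, 0.7600) = 0.5624
R & R = a·b on (0.3100, 0.3100) = 0.0961
(U & T) | (R & R) = a + b − a·b on (0.5624, 0.0961) = 0.6045
(~U & (~S | U)) & ((U & T) | (R & R)) = a·b on (0.2289, 0.6045) = 0.1384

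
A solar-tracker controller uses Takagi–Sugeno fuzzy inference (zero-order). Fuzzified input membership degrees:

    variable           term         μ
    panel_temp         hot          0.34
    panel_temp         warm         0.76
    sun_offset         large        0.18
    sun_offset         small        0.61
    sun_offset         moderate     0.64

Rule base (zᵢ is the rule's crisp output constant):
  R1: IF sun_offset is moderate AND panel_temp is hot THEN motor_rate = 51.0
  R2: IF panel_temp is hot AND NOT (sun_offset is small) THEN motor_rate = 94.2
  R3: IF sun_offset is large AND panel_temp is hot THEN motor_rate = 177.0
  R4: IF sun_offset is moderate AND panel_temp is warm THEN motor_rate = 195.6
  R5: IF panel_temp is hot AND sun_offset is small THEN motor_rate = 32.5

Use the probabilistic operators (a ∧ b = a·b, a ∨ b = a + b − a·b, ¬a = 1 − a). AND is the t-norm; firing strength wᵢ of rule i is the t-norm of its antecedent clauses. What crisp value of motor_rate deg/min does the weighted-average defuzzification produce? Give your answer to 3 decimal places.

R1 (z=51.0): moderate=0.64, hot=0.34; AND[a·b] → w = 0.2176
R2 (z=94.2): hot=0.34, ¬small=1−0.61=0.39; AND[a·b] → w = 0.1326
R3 (z=177.0): large=0.18, hot=0.34; AND[a·b] → w = 0.0612
R4 (z=195.6): moderate=0.64, warm=0.76; AND[a·b] → w = 0.4864
R5 (z=32.5): hot=0.34, small=0.61; AND[a·b] → w = 0.2074
Weighted average = (0.2176·51.0 + 0.1326·94.2 + 0.0612·177.0 + 0.4864·195.6 + 0.2074·32.5) / (0.2176 + 0.1326 + 0.0612 + 0.4864 + 0.2074)
  = 136.3013 / 1.1052 = 123.327

123.327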